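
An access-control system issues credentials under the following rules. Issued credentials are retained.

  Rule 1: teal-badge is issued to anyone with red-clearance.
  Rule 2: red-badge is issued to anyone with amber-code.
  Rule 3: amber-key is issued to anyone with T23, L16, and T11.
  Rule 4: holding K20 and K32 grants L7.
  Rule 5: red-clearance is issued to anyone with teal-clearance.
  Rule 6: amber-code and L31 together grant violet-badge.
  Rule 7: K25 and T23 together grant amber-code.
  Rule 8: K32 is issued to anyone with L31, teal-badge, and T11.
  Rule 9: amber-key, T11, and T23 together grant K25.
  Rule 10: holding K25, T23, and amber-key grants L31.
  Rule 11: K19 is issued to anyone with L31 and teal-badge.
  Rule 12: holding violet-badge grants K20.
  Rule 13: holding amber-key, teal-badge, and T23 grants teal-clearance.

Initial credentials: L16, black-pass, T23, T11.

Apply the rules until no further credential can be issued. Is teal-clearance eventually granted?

teal-clearance would need amber-key, teal-badge, and T23 (Rule 13), but teal-badge is never granted.

No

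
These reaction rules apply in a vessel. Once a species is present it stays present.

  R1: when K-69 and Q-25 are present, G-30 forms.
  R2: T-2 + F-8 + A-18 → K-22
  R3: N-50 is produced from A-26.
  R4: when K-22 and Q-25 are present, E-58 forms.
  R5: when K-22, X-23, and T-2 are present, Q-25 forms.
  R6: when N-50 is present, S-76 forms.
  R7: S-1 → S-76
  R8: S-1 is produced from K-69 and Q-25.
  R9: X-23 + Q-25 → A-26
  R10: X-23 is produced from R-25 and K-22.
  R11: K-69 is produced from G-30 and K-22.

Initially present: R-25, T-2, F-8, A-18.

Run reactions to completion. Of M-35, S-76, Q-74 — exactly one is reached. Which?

S-76

T-2, F-8, and A-18 present → K-22 forms (R2).
R-25 and K-22 present → X-23 forms (R10).
K-22, X-23, and T-2 present → Q-25 forms (R5).
X-23 and Q-25 present → A-26 forms (R9).
A-26 present → N-50 forms (R3).
N-50 present → S-76 forms (R6).
No rule produces Q-74, and it is not given. No rule produces M-35, and it is not given.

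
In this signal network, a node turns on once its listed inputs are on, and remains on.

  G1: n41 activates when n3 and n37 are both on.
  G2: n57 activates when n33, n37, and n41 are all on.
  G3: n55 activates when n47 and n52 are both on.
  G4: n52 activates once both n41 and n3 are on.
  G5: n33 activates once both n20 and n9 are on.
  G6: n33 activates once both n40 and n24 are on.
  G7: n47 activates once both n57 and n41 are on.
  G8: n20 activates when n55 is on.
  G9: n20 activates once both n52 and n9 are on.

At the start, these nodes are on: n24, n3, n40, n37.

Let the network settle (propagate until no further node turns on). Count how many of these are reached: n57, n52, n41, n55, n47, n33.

G6: n40 and n24 on → n33 on.
G1: n3 and n37 on → n41 on.
G4: n41 and n3 on → n52 on.
n33, n37, and n41 are on, so n57 activates (G2).
n57 and n41 are on, so n47 activates (G7).
G3: n47 and n52 on → n55 on.
n57: reached.
n52: reached.
n41: reached.
n55: reached.
n47: reached.
n33: reached.
All 6 are reached.

6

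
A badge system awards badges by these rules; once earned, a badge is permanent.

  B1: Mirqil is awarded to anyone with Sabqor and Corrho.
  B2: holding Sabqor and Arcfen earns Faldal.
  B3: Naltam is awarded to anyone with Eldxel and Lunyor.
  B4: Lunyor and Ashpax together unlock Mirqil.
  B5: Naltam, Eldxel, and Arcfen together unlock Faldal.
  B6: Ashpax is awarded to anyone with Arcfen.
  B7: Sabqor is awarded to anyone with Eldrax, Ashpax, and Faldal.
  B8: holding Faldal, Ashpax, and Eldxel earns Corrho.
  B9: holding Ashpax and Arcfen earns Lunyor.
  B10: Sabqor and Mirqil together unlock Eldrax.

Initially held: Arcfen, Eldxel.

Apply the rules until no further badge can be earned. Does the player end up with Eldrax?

Eldrax would need Sabqor and Mirqil (B10), but Sabqor is never earned.

No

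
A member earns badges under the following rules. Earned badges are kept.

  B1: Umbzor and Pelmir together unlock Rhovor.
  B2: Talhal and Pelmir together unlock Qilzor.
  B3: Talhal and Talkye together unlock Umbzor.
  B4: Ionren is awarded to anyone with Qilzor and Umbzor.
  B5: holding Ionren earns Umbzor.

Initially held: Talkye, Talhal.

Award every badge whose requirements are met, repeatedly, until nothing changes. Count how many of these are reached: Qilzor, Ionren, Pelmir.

Qilzor would need Talhal and Pelmir (B2), but Pelmir is never earned.
Ionren would need Qilzor and Umbzor (B4), but Qilzor is never earned.
No rule produces Pelmir, and it is not given.
None of the 3 are reached.

0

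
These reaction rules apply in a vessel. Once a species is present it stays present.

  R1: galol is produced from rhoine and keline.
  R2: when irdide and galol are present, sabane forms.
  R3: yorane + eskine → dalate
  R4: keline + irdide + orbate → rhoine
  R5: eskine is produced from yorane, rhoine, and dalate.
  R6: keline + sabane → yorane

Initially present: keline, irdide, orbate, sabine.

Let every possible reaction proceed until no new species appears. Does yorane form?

Yes

keline, irdide, and orbate present → rhoine forms (R4).
rhoine and keline present → galol forms (R1).
irdide and galol present → sabane forms (R2).
keline and sabane present → yorane forms (R6).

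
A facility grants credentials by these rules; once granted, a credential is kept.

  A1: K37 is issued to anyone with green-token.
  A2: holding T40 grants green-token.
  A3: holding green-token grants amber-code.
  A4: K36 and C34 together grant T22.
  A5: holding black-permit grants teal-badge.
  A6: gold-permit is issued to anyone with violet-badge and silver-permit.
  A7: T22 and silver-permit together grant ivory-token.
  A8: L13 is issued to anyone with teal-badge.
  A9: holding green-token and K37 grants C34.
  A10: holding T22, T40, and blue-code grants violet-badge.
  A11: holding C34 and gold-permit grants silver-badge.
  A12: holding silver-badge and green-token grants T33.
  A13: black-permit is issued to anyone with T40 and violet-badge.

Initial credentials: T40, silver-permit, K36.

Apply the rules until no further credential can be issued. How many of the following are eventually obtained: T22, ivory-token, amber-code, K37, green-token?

5

Holding T40 grants green-token (A2).
Holding green-token grants K37 (A1).
Holding green-token grants amber-code (A3).
Holding green-token and K37 grants C34 (A9).
Holding K36 and C34 grants T22 (A4).
Holding T22 and silver-permit grants ivory-token (A7).
T22: reached.
ivory-token: reached.
amber-code: reached.
K37: reached.
green-token: reached.
All 5 are reached.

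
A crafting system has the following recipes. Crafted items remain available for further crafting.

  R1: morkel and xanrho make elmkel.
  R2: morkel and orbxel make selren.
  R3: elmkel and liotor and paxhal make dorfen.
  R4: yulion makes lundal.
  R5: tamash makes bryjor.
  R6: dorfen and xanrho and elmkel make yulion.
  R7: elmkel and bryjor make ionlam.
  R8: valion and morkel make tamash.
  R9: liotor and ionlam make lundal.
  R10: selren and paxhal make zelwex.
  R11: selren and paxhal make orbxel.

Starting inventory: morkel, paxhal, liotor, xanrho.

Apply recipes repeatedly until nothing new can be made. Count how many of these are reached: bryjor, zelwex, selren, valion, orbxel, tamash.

0

bryjor would need tamash (R5), but tamash is never obtained.
zelwex would need selren and paxhal (R10), but selren is never obtained.
selren would need morkel and orbxel (R2), but orbxel is never obtained.
No rule produces valion, and it is not given.
orbxel would need selren and paxhal (R11), but selren is never obtained.
tamash would need valion and morkel (R8), but valion is never obtained.
None of the 6 are reached.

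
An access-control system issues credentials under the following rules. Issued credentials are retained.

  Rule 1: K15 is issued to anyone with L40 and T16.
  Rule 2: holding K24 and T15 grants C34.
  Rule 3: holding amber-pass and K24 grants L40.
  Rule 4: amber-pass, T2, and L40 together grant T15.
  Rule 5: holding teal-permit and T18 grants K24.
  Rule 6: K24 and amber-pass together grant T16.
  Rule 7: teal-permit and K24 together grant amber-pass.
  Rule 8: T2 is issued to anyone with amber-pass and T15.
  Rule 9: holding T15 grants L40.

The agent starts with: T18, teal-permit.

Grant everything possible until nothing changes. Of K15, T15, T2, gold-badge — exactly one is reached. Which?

K15

Holding teal-permit and T18 grants K24 (Rule 5).
Holding teal-permit and K24 grants amber-pass (Rule 7).
Holding K24 and amber-pass grants T16 (Rule 6).
Holding amber-pass and K24 grants L40 (Rule 3).
Holding L40 and T16 grants K15 (Rule 1).
No rule produces gold-badge, and it is not given. T2 would need amber-pass and T15 (Rule 8), but T15 is never granted. T15 would need amber-pass, T2, and L40 (Rule 4), but T2 is never granted.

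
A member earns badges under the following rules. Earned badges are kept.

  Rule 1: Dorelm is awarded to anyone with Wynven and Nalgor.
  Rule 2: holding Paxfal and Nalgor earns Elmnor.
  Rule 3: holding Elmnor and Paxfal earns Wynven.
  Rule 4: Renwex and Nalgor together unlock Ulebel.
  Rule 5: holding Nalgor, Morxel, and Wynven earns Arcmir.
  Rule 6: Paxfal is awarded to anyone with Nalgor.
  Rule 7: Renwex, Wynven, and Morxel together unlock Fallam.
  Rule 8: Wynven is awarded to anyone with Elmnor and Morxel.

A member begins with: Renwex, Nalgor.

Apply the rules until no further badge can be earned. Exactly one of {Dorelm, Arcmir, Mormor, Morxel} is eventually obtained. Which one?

With Nalgor, Paxfal is earned (Rule 6).
With Paxfal and Nalgor, Elmnor is earned (Rule 2).
With Elmnor and Paxfal, Wynven is earned (Rule 3).
With Wynven and Nalgor, Dorelm is earned (Rule 1).
Arcmir would need Nalgor, Morxel, and Wynven (Rule 5), but Morxel is never earned. No rule produces Mormor, and it is not given. No rule produces Morxel, and it is not given.

Dorelm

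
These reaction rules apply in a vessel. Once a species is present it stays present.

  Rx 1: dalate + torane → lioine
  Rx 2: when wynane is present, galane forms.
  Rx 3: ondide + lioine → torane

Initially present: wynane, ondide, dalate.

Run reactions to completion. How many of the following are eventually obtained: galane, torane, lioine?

wynane present → galane forms (Rx 2).
galane: reached.
torane would need ondide and lioine (Rx 3), but lioine never forms.
lioine would need dalate and torane (Rx 1), but torane never forms.
Reached: galane — 1 of the 3.

1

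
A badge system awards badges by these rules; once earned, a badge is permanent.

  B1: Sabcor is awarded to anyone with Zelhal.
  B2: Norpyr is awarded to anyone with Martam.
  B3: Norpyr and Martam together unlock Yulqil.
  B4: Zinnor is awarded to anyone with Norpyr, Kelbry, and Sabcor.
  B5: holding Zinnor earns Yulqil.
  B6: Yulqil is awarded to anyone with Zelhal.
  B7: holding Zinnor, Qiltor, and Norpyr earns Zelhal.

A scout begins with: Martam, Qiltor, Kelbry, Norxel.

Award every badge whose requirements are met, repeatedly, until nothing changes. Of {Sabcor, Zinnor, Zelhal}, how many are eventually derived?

0

Sabcor would need Zelhal (B1), but Zelhal is never earned.
Zinnor would need Norpyr, Kelbry, and Sabcor (B4), but Sabcor is never earned.
Zelhal would need Zinnor, Qiltor, and Norpyr (B7), but Zinnor is never earned.
None of the 3 are reached.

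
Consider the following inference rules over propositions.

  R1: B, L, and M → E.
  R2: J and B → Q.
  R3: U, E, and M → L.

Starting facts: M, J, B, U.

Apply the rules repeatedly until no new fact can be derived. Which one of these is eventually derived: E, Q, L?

Q

J and B hold, so Q follows (R2).
L would need U, E, and M (R3), but E is never established. E would need B, L, and M (R1), but L is never established.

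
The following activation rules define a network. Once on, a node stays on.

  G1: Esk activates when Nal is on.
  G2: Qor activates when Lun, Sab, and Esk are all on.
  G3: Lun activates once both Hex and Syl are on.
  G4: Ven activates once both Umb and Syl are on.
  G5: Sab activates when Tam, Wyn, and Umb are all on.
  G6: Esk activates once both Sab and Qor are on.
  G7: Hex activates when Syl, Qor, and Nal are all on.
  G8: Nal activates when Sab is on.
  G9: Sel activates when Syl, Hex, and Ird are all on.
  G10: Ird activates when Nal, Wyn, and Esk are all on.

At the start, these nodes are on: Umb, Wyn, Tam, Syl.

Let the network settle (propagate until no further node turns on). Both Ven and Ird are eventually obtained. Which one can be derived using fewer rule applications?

Ven

Ven: Umb and Syl are on, so Ven activates (G4). [1 rule application]
Ird: Tam, Wyn, and Umb are on, so Sab activates (G5). Sab is on, so Nal activates (G8). G1: Nal on → Esk on. G10: Nal, Wyn, and Esk on → Ird on. [4 rule applications]
Ven needs fewer.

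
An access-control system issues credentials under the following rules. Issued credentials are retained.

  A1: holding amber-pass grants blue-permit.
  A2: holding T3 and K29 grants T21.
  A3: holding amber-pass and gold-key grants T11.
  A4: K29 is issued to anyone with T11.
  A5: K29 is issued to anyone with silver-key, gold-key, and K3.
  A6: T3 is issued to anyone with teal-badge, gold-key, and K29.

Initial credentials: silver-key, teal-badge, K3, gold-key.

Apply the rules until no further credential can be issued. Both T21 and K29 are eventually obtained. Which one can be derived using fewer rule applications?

K29

K29: Holding silver-key, gold-key, and K3 grants K29 (A5). [1 rule application]
T21: Holding silver-key, gold-key, and K3 grants K29 (A5). Holding teal-badge, gold-key, and K29 grants T3 (A6). Holding T3 and K29 grants T21 (A2). [3 rule applications]
K29 needs fewer.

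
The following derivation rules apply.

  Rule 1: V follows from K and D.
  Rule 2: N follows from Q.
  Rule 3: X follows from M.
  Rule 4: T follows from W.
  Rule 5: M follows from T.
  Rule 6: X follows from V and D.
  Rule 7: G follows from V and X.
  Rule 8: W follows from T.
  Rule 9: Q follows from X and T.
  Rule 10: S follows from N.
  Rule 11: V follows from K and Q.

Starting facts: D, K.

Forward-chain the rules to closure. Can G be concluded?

Yes

From K and D, Rule 1 gives V.
V and D hold, so X follows (Rule 6).
V and X hold, so G follows (Rule 7).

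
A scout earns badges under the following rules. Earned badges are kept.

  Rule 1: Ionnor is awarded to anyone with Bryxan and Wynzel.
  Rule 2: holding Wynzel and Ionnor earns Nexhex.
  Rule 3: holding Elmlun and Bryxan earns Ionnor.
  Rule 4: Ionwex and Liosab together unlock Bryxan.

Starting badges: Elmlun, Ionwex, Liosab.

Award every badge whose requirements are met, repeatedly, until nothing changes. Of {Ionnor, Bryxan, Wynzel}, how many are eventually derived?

With Ionwex and Liosab, Bryxan is earned (Rule 4).
With Elmlun and Bryxan, Ionnor is earned (Rule 3).
Ionnor: reached.
Bryxan: reached.
No rule produces Wynzel, and it is not given.
Reached: Ionnor and Bryxan — 2 of the 3.

2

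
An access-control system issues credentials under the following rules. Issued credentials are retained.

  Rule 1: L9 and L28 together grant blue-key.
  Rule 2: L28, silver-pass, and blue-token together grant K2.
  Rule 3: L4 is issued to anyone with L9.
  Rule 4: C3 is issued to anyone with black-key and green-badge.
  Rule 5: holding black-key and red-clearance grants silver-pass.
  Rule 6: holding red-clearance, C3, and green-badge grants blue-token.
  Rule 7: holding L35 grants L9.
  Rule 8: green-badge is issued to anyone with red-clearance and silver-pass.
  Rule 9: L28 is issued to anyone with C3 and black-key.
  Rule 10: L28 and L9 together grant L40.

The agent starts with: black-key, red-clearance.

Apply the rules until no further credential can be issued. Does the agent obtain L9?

L9 would need L35 (Rule 7), but L35 is never granted.

No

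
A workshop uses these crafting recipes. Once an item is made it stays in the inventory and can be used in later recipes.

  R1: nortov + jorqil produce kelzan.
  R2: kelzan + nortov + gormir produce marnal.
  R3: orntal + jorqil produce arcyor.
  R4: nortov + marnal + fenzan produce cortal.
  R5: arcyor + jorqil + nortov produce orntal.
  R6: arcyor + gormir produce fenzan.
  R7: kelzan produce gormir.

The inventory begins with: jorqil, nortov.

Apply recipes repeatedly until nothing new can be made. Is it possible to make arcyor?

arcyor would need orntal and jorqil (R3), but orntal is never obtained.

No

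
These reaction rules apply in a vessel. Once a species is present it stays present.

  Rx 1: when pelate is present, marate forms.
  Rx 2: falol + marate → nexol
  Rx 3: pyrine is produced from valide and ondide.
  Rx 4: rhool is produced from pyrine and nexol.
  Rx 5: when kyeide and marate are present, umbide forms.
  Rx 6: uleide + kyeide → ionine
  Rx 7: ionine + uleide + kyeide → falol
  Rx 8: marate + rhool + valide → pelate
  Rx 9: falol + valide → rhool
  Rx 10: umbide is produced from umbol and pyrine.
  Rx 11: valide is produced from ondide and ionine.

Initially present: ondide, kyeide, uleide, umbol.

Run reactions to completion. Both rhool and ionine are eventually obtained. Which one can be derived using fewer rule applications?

ionine

ionine: uleide and kyeide present → ionine forms (Rx 6). [1 rule application]
rhool: uleide and kyeide present → ionine forms (Rx 6). ionine, uleide, and kyeide present → falol forms (Rx 7). ondide and ionine present → valide forms (Rx 11). falol and valide present → rhool forms (Rx 9). [4 rule applications]
ionine needs fewer.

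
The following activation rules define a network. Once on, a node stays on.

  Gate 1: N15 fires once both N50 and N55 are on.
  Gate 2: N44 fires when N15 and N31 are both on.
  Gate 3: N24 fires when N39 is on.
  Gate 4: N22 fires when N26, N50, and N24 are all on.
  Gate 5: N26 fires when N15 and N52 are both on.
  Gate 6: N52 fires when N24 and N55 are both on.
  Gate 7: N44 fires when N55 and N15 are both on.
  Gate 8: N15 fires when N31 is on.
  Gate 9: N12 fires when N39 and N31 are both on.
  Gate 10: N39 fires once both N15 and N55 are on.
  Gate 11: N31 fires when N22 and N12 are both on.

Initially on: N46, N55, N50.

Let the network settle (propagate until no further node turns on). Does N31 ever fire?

No

N31 would need N22 and N12 (Gate 11), but N12 never turns on.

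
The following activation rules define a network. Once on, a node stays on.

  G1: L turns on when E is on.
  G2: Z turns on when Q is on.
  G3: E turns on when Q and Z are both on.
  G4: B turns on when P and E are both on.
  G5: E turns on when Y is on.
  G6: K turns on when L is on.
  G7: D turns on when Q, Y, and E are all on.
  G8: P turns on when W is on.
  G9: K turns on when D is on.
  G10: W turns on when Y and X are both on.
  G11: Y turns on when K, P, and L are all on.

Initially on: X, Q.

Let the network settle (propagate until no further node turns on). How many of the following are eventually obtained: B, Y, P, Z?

G2: Q on → Z on.
B would need P and E (G4), but P never turns on.
Y would need K, P, and L (G11), but P never turns on.
P would need W (G8), but W never turns on.
Z: reached.
Reached: Z — 1 of the 4.

1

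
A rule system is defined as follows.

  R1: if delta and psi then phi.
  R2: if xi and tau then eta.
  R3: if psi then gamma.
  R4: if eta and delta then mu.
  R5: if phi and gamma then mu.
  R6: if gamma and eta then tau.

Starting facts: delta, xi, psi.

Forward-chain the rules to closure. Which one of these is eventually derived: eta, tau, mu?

psi holds, so gamma follows (R3).
delta and psi hold, so phi follows (R1).
phi and gamma hold, so mu follows (R5).
tau would need gamma and eta (R6), but eta is never established. eta would need xi and tau (R2), but tau is never established.

mu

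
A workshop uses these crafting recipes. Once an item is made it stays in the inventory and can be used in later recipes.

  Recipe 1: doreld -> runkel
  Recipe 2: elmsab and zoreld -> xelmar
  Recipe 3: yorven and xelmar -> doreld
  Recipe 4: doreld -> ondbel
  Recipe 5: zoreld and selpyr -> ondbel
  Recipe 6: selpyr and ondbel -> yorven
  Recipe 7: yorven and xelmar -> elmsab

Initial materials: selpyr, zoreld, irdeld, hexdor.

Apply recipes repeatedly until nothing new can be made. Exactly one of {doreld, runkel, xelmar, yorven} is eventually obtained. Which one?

Using Recipe 5, zoreld and selpyr make ondbel.
Using Recipe 6, selpyr and ondbel make yorven.
doreld would need yorven and xelmar (Recipe 3), but xelmar is never obtained. runkel would need doreld (Recipe 1), but doreld is never obtained. xelmar would need elmsab and zoreld (Recipe 2), but elmsab is never obtained.

yorven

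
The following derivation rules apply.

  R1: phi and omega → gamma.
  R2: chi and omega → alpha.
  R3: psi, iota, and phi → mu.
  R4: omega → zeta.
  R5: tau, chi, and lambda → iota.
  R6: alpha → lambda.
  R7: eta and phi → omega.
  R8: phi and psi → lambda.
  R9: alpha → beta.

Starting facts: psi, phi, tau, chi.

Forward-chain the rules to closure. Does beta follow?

No

beta would need alpha (R9), but alpha is never established.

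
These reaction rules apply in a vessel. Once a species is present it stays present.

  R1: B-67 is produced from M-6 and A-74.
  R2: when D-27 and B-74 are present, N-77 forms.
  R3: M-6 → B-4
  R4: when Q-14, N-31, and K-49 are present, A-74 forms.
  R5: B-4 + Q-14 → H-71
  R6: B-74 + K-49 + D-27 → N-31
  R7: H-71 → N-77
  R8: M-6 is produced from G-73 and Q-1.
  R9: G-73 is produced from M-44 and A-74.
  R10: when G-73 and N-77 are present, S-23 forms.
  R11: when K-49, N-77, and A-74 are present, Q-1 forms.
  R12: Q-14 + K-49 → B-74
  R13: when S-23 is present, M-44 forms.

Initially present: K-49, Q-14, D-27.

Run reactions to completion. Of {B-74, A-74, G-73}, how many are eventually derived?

Q-14 and K-49 present → B-74 forms (R12).
B-74, K-49, and D-27 present → N-31 forms (R6).
Q-14, N-31, and K-49 present → A-74 forms (R4).
B-74: reached.
A-74: reached.
G-73 would need M-44 and A-74 (R9), but M-44 never forms.
Reached: B-74 and A-74 — 2 of the 3.

2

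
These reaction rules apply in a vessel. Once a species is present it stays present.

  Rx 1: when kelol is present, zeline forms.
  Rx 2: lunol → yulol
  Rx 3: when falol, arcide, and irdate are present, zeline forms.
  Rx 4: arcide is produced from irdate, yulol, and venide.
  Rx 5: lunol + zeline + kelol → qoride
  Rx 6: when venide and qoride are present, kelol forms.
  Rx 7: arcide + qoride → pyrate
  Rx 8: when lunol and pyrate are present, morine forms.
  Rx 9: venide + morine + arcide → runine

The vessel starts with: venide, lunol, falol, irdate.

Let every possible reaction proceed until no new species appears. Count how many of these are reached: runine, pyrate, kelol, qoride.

runine would need venide, morine, and arcide (Rx 9), but morine never forms.
pyrate would need arcide and qoride (Rx 7), but qoride never forms.
kelol would need venide and qoride (Rx 6), but qoride never forms.
qoride would need lunol, zeline, and kelol (Rx 5), but kelol never forms.
None of the 4 are reached.

0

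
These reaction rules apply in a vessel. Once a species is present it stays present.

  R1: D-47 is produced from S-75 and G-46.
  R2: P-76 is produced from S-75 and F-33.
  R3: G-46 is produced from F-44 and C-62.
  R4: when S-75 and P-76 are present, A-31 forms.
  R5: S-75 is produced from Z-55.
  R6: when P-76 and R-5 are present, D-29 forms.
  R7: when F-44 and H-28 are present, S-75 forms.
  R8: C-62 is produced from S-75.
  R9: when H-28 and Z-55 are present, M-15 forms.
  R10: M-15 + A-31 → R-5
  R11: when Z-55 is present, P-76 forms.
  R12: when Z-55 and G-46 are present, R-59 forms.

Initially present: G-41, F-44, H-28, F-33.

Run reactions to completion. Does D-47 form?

F-44 and H-28 present → S-75 forms (R7).
S-75 present → C-62 forms (R8).
F-44 and C-62 present → G-46 forms (R3).
S-75 and G-46 present → D-47 forms (R1).

Yes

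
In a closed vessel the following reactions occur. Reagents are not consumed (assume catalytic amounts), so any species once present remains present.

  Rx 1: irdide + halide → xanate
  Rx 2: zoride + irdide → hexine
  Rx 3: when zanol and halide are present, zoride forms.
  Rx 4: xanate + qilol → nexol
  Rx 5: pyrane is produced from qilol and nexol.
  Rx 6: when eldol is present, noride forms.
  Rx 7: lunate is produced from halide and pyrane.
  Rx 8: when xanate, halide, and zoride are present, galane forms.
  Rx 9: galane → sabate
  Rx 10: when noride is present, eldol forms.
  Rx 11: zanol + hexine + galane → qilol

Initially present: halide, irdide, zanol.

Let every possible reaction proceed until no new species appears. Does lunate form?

zanol and halide present → zoride forms (Rx 3).
irdide and halide present → xanate forms (Rx 1).
zoride and irdide present → hexine forms (Rx 2).
xanate, halide, and zoride present → galane forms (Rx 8).
zanol, hexine, and galane present → qilol forms (Rx 11).
xanate and qilol present → nexol forms (Rx 4).
qilol and nexol present → pyrane forms (Rx 5).
halide and pyrane present → lunate forms (Rx 7).

Yes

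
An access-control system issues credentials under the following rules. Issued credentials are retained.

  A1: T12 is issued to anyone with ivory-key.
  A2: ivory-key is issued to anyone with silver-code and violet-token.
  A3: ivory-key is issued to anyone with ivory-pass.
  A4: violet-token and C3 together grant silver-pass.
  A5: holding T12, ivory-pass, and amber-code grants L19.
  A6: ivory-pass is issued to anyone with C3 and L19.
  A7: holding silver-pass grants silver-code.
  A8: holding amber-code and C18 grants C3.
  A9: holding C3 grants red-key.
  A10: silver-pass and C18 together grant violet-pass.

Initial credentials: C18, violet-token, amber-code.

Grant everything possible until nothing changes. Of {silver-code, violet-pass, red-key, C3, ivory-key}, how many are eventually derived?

5

Holding amber-code and C18 grants C3 (A8).
Holding violet-token and C3 grants silver-pass (A4).
Holding C3 grants red-key (A9).
Holding silver-pass grants silver-code (A7).
Holding silver-pass and C18 grants violet-pass (A10).
Holding silver-code and violet-token grants ivory-key (A2).
silver-code: reached.
violet-pass: reached.
red-key: reached.
C3: reached.
ivory-key: reached.
All 5 are reached.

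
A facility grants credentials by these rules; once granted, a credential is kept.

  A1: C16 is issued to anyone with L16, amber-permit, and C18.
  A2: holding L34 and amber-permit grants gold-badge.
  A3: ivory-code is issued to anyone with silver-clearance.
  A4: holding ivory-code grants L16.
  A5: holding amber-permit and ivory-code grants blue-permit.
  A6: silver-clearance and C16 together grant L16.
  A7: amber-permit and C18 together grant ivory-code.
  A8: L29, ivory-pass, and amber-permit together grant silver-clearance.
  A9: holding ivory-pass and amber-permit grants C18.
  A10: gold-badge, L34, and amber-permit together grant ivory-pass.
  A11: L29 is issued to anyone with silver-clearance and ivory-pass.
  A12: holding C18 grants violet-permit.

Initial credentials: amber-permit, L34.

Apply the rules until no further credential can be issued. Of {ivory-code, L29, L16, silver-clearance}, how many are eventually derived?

Holding L34 and amber-permit grants gold-badge (A2).
Holding gold-badge, L34, and amber-permit grants ivory-pass (A10).
Holding ivory-pass and amber-permit grants C18 (A9).
Holding amber-permit and C18 grants ivory-code (A7).
Holding ivory-code grants L16 (A4).
ivory-code: reached.
L29 would need silver-clearance and ivory-pass (A11), but silver-clearance is never granted.
L16: reached.
silver-clearance would need L29, ivory-pass, and amber-permit (A8), but L29 is never granted.
Reached: ivory-code and L16 — 2 of the 4.

2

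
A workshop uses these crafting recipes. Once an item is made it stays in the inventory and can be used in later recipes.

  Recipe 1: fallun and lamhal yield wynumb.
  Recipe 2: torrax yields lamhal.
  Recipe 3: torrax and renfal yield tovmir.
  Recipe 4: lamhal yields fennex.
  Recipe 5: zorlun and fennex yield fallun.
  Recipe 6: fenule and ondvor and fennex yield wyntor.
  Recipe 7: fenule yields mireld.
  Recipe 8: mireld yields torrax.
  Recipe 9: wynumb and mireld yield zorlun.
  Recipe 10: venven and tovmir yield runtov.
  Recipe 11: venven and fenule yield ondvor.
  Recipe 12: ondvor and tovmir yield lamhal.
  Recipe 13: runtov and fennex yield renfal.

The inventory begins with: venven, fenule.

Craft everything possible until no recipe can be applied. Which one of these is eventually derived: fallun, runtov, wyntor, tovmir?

venven and fenule → ondvor (Recipe 11).
Using Recipe 7, fenule makes mireld.
mireld → torrax (Recipe 8).
torrax → lamhal (Recipe 2).
Using Recipe 4, lamhal makes fennex.
fenule and ondvor and fennex → wyntor (Recipe 6).
runtov would need venven and tovmir (Recipe 10), but tovmir is never obtained. fallun would need zorlun and fennex (Recipe 5), but zorlun is never obtained. tovmir would need torrax and renfal (Recipe 3), but renfal is never obtained.

wyntor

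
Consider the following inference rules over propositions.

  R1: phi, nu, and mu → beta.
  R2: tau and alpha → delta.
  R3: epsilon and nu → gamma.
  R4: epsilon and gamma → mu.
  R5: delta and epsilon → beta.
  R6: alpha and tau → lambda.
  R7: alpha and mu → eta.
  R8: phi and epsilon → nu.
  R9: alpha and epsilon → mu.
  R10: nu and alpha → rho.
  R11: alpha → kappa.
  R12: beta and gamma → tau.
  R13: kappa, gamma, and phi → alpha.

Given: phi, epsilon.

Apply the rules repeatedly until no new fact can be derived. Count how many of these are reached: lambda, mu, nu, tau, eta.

3

phi and epsilon hold, so nu follows (R8).
From epsilon and nu, R3 gives gamma.
epsilon and gamma hold, so mu follows (R4).
phi, nu, and mu hold, so beta follows (R1).
beta and gamma hold, so tau follows (R12).
lambda would need alpha and tau (R6), but alpha is never established.
mu: reached.
nu: reached.
tau: reached.
eta would need alpha and mu (R7), but alpha is never established.
Reached: mu, nu, and tau — 3 of the 5.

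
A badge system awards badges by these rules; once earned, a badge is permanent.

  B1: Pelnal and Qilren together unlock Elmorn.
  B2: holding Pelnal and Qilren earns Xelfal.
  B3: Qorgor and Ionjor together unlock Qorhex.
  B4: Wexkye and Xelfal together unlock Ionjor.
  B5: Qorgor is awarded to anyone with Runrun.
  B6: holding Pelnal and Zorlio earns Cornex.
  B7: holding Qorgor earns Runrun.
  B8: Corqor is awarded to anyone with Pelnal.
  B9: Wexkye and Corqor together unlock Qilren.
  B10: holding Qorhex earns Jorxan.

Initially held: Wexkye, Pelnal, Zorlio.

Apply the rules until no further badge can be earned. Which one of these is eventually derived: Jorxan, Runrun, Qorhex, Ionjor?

With Pelnal, Corqor is earned (B8).
With Wexkye and Corqor, Qilren is earned (B9).
With Pelnal and Qilren, Xelfal is earned (B2).
With Wexkye and Xelfal, Ionjor is earned (B4).
Runrun would need Qorgor (B7), but Qorgor is never earned. Jorxan would need Qorhex (B10), but Qorhex is never earned. Qorhex would need Qorgor and Ionjor (B3), but Qorgor is never earned.

Ionjor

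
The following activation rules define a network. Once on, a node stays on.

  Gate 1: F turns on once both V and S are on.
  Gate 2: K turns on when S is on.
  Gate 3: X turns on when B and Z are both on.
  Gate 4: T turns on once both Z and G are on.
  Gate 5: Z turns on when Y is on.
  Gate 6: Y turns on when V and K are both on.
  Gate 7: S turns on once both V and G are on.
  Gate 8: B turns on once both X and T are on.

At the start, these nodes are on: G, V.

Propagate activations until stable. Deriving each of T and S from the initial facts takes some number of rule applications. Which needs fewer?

S: V and G are on, so S turns on (Gate 7). [1 rule application]
T: V and G are on, so S turns on (Gate 7). Gate 2: S on → K on. V and K are on, so Y turns on (Gate 6). Y is on, so Z turns on (Gate 5). Gate 4: Z and G on → T on. [5 rule applications]
S needs fewer.

S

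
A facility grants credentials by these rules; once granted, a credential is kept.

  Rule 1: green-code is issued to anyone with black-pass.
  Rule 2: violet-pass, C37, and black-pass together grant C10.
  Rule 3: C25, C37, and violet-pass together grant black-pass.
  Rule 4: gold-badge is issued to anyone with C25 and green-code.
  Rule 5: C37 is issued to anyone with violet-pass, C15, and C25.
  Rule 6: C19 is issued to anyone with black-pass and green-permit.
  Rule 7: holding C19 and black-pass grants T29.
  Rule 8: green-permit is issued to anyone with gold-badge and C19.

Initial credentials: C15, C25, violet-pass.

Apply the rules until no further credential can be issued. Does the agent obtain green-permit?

green-permit would need gold-badge and C19 (Rule 8), but C19 is never granted.

No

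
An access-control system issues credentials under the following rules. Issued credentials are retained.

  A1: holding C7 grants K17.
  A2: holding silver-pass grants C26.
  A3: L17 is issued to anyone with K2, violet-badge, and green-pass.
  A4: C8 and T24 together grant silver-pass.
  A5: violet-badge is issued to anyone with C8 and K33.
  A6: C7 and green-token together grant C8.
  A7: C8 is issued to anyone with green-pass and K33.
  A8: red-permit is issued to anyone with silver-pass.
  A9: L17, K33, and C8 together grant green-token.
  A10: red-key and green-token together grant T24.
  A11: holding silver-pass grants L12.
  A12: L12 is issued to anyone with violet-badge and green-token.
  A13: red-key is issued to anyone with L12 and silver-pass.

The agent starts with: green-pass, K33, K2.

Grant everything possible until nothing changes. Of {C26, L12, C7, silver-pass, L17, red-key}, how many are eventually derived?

Holding green-pass and K33 grants C8 (A7).
Holding C8 and K33 grants violet-badge (A5).
Holding K2, violet-badge, and green-pass grants L17 (A3).
Holding L17, K33, and C8 grants green-token (A9).
Holding violet-badge and green-token grants L12 (A12).
C26 would need silver-pass (A2), but silver-pass is never granted.
L12: reached.
No rule produces C7, and it is not given.
silver-pass would need C8 and T24 (A4), but T24 is never granted.
L17: reached.
red-key would need L12 and silver-pass (A13), but silver-pass is never granted.
Reached: L12 and L17 — 2 of the 6.

2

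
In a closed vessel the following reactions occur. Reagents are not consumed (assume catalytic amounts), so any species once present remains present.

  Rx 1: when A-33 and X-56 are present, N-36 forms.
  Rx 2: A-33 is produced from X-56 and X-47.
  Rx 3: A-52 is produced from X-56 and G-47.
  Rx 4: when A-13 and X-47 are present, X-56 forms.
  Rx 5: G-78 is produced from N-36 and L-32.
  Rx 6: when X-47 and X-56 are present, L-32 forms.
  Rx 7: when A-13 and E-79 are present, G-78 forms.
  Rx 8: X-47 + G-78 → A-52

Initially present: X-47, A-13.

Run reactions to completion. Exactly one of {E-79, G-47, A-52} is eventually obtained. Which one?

A-13 and X-47 present → X-56 forms (Rx 4).
X-56 and X-47 present → A-33 forms (Rx 2).
X-47 and X-56 present → L-32 forms (Rx 6).
A-33 and X-56 present → N-36 forms (Rx 1).
N-36 and L-32 present → G-78 forms (Rx 5).
X-47 and G-78 present → A-52 forms (Rx 8).
No rule produces G-47, and it is not given. No rule produces E-79, and it is not given.

A-52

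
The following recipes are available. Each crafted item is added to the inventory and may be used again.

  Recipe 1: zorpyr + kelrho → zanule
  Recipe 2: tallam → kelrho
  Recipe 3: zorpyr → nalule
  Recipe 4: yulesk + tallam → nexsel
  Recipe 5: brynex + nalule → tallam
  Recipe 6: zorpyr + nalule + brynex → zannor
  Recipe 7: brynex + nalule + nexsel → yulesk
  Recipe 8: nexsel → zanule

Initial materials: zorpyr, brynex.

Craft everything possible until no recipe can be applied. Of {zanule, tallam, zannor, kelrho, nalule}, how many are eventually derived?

5

zorpyr → nalule (Recipe 3).
zorpyr + nalule + brynex → zannor (Recipe 6).
brynex + nalule → tallam (Recipe 5).
tallam → kelrho (Recipe 2).
Using Recipe 1, zorpyr and kelrho make zanule.
zanule: reached.
tallam: reached.
zannor: reached.
kelrho: reached.
nalule: reached.
All 5 are reached.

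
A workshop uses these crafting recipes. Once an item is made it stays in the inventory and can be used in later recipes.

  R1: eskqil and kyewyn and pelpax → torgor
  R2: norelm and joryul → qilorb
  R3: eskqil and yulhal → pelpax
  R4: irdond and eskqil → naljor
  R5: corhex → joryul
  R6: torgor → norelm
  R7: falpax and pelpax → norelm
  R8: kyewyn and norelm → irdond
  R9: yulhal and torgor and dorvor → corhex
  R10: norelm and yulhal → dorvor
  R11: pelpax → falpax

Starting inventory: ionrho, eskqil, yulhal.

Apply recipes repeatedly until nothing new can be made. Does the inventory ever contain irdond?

irdond would need kyewyn and norelm (R8), but kyewyn is never obtained.

No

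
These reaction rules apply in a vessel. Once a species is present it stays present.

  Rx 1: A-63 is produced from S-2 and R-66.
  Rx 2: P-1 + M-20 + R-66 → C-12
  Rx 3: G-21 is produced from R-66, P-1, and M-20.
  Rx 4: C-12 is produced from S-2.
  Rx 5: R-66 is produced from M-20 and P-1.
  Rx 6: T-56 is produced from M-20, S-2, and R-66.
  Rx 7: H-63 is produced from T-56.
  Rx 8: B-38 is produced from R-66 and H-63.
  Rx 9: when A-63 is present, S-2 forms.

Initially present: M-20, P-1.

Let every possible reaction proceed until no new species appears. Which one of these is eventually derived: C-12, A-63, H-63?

M-20 and P-1 present → R-66 forms (Rx 5).
P-1, M-20, and R-66 present → C-12 forms (Rx 2).
H-63 would need T-56 (Rx 7), but T-56 never forms. A-63 would need S-2 and R-66 (Rx 1), but S-2 never forms.

C-12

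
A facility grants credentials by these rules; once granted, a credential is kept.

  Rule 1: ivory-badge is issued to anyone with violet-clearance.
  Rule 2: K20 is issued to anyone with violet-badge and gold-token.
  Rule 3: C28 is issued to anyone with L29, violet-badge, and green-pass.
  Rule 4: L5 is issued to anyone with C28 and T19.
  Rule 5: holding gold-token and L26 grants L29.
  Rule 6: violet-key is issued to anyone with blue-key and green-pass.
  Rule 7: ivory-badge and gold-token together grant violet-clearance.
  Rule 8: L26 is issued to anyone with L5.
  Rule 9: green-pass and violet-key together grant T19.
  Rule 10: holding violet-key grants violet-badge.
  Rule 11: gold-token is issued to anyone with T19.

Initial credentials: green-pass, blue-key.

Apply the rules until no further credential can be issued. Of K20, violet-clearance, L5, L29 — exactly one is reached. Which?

Holding blue-key and green-pass grants violet-key (Rule 6).
Holding violet-key grants violet-badge (Rule 10).
Holding green-pass and violet-key grants T19 (Rule 9).
Holding T19 grants gold-token (Rule 11).
Holding violet-badge and gold-token grants K20 (Rule 2).
L5 would need C28 and T19 (Rule 4), but C28 is never granted. L29 would need gold-token and L26 (Rule 5), but L26 is never granted. violet-clearance would need ivory-badge and gold-token (Rule 7), but ivory-badge is never granted.

K20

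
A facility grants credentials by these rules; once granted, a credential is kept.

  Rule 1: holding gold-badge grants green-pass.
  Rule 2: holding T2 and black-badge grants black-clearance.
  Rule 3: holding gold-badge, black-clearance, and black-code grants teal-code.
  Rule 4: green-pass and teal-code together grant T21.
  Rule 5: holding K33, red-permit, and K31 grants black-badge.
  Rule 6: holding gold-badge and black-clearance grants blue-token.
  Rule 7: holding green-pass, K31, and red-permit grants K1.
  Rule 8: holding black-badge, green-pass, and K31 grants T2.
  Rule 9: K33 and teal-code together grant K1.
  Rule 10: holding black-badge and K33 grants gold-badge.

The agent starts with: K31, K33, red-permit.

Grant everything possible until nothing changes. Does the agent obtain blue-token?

Yes

Holding K33, red-permit, and K31 grants black-badge (Rule 5).
Holding black-badge and K33 grants gold-badge (Rule 10).
Holding gold-badge grants green-pass (Rule 1).
Holding black-badge, green-pass, and K31 grants T2 (Rule 8).
Holding T2 and black-badge grants black-clearance (Rule 2).
Holding gold-badge and black-clearance grants blue-token (Rule 6).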